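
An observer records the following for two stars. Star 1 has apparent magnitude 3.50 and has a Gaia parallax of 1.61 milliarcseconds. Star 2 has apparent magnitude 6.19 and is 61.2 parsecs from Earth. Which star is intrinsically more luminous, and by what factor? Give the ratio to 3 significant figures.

Star 1: p = 1.61 mas = 1.61×10^-3″ → d = 1/p = 621.1 pc
Star 1: M = m − 5 log₁₀ d + 5 = 3.50 − 5·2.7932 + 5 = -5.466
Star 2: M = m − 5 log₁₀ d + 5 = 6.19 − 5·1.7868 + 5 = 2.256
ΔM = M_1 − M_2 = -5.466 − (2.256) = -7.722; smaller M is more luminous → Star 1.
L ratio = 10^(0.4 |ΔM|) = 10^3.089 = 1227

Star 1 is more luminous, by a factor of 1230.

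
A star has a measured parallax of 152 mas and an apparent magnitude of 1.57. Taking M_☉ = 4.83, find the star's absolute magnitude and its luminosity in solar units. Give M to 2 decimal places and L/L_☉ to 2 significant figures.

M ≈ 2.48; L/L_☉ ≈ 8.7

d = 1/p = 1000/152 mas = 6.579 pc
M = m − 5 log₁₀ d + 5 = 1.57 − 5·0.8182 + 5 = 2.479
M − M_☉ = 2.479 − 4.83 = -2.351
L/L_☉ = 10^(−0.4 × -2.351) = 8.716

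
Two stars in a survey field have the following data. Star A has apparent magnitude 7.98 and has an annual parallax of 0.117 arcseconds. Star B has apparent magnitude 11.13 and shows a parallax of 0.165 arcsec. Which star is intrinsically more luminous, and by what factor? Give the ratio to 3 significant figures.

Star A: d = 1/p = 1/0.117″ = 8.547 pc
Star A: M = m − 5 log₁₀ d + 5 = 7.98 − 5·0.9318 + 5 = 8.321
Star B: d = 1/p = 1/0.165″ = 6.061 pc
Star B: M = m − 5 log₁₀ d + 5 = 11.13 − 5·0.7825 + 5 = 12.217
ΔM = M_A − M_B = 8.321 − (12.217) = -3.896; smaller M is more luminous → Star A.
L ratio = 10^(0.4 |ΔM|) = 10^1.559 = 36.19

Star A is more luminous, by a factor of 36.2.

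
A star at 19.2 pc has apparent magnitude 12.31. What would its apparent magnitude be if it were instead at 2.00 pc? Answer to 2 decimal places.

m ≈ 7.40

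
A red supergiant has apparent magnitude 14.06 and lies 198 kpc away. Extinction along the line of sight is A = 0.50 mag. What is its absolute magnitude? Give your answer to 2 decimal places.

M ≈ -7.92

d = 198 kpc = 198000 pc
5 log₁₀(d/10 pc) = 5 log₁₀(198000) − 5 = 21.483
M = m − 5 log₁₀(d/10) − A = 14.06 − 21.483 − 0.50 = -7.923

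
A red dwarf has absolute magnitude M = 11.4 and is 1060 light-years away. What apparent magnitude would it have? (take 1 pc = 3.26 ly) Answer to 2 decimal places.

d = 1060 ly / 3.26 = 325.2 pc
m = M + 5 log₁₀ d − 5 = 11.4 + 5·2.5121 − 5 = 18.960

m ≈ 18.96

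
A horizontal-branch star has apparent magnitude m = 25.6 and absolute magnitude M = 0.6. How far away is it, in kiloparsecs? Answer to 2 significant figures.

d ≈ 1000 kpc

μ = m − M = 25.000
m − M = 5 log₁₀ d − 5
log₁₀ d = (m − M)/5 + 1 = 6.0000
d = 10^6.0000 = 1.000×10^6 pc
= 1000 kpc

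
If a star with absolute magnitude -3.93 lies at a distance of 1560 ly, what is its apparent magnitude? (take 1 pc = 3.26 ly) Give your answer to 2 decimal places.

m ≈ 4.47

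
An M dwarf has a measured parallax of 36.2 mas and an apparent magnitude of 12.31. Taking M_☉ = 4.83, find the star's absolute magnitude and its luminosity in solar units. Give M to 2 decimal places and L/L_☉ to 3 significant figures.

M ≈ 10.10; L/L_☉ ≈ 7.77×10^-3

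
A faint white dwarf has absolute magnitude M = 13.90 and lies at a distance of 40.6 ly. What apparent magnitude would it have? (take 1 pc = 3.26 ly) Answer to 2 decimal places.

m ≈ 14.38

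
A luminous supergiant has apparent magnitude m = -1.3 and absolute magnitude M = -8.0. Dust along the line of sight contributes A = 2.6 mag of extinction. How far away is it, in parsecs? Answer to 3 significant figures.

d ≈ 66.1 pc

m − M = 5 log₁₀(d/10 pc) + A  ⇒  -1.3 − (-8.0) − 2.6 = 5 log₁₀(d/10)
4.100 = 5 log₁₀(d/10)
log₁₀ d = (m − M − A)/5 + 1 = 1.8200
d = 10^1.8200 = 66.07 pc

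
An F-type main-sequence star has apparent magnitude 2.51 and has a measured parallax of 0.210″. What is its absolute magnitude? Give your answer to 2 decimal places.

M ≈ 4.12

d = 1/p = 1/0.210″ = 4.762 pc
5 log₁₀(d/10 pc) = 5 log₁₀(4.762) − 5 = -1.611
M = m − 5 log₁₀(d/10) = 2.51 + 1.611 = 4.121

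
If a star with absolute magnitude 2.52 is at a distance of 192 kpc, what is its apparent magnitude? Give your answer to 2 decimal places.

d = 192 kpc = 192000 pc
m = M + 5 log₁₀ d − 5 = 2.52 + 5·5.2833 − 5 = 23.937

m ≈ 23.94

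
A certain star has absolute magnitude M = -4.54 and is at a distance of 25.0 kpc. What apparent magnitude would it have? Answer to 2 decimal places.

m ≈ 12.45

d = 25.0 kpc = 25000 pc
m = M + 5 log₁₀ d − 5 = -4.54 + 5·4.3979 − 5 = 12.450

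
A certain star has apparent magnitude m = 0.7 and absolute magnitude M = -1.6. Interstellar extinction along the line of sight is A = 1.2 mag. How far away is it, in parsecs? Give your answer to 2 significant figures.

d ≈ 17 pc

m − M = 5 log₁₀(d/10 pc) + A  ⇒  0.7 − (-1.6) − 1.2 = 5 log₁₀(d/10)
1.100 = 5 log₁₀(d/10)
log₁₀ d = (m − M − A)/5 + 1 = 1.2200
d = 10^1.2200 = 16.60 pc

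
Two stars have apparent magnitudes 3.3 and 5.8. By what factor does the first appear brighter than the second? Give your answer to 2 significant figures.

10

Δm = 3.3 − (5.8) = -2.5
Flux ratio = 10^(−0.4 Δm) = 10^(−0.4 × -2.5) = 10^1.000 = 10.00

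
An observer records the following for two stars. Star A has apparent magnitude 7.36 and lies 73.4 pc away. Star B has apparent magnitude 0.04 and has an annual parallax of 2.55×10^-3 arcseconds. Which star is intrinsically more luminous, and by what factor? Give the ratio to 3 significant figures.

Star B is more luminous, by a factor of 24200.

Star A: M = m − 5 log₁₀ d + 5 = 7.36 − 5·1.8657 + 5 = 3.032
Star B: d = 1/p = 1/2.55×10^-3″ = 392.2 pc
Star B: M = m − 5 log₁₀ d + 5 = 0.04 − 5·2.5935 + 5 = -7.927
ΔM = M_A − M_B = 3.032 − (-7.927) = 10.959; smaller M is more luminous → Star B.
L ratio = 10^(0.4 |ΔM|) = 10^4.384 = 24180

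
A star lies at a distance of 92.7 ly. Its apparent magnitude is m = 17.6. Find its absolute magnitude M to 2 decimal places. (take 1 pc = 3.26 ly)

d = 92.7 ly / 3.26 = 28.44 pc
5 log₁₀(d/10 pc) = 5 log₁₀(28.44) − 5 = 2.269
M = m − 5 log₁₀(d/10) = 17.6 − 2.269 = 15.331

M ≈ 15.33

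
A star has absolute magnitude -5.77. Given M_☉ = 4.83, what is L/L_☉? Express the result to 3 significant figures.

M − M_☉ = -5.77 − 4.83 = -10.600
L/L_☉ = 10^(−0.4 (M − M_☉)) = 10^4.240 = 17380

L/L_☉ ≈ 17400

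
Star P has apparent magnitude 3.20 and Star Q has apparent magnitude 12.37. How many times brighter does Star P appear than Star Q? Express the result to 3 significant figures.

Magnitude difference = -9.17
Flux ratio = 10^(−0.4 Δm) = 10^(−0.4 × -9.17) = 10^3.668 = 4656

4660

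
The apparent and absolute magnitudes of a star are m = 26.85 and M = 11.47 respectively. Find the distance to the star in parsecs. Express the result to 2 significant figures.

d ≈ 12000 pc

Distance modulus: m − M = 26.85 − (11.47) = 15.380
m − M = 5 log₁₀ d − 5
log₁₀ d = (m − M)/5 + 1 = 4.0760
d = 10^4.0760 = 11910 pc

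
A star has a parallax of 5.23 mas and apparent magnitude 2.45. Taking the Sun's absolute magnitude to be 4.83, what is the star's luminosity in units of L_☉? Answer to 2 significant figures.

d = 1/p = 1000/5.23 mas = 191.2 pc
M = m − 5 log₁₀ d + 5 = 2.45 − 5·2.2815 + 5 = -3.957
M − M_☉ = -3.957 − 4.83 = -8.787
L/L_☉ = 10^(−0.4 × -8.787) = 3273

L/L_☉ ≈ 3300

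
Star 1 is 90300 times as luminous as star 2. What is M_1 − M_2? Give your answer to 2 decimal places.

Pogson: ΔM = −2.5 log₁₀(ratio) = −2.5 log₁₀(90300) = −2.5 × 4.9557 = -12.389
Star 1 is brighter, so it has the smaller magnitude: the difference is negative.

M_1 − M_2 ≈ -12.39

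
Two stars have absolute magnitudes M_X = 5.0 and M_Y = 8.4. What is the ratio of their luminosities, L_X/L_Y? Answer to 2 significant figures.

L_X/L_Y ≈ 23

ΔM = M_X − M_Y = -3.4
L_X/L_Y = 10^(−0.4 ΔM) = 10^1.360 = 22.91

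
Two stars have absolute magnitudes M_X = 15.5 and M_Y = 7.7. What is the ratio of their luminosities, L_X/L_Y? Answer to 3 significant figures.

L_X/L_Y ≈ 7.59×10^-4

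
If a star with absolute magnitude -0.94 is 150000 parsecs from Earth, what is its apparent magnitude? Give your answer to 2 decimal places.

m = M + 5 log₁₀ d − 5 = -0.94 + 5·5.1761 − 5 = 19.940

m ≈ 19.94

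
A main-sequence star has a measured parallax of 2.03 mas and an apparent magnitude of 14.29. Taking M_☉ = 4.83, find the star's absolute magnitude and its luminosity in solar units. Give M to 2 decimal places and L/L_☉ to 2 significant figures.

d = 1/p = 1000/2.03 mas = 492.6 pc
M = m − 5 log₁₀ d + 5 = 14.29 − 5·2.6925 + 5 = 5.827
M − M_☉ = 5.827 − 4.83 = 0.997
L/L_☉ = 10^(−0.4 × 0.997) = 0.3990

M ≈ 5.83; L/L_☉ ≈ 0.40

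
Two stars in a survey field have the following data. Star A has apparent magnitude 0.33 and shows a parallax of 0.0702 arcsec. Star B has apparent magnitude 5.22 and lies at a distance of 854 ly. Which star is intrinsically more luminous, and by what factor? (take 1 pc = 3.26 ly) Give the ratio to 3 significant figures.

Star A: d = 1/p = 1/0.0702″ = 14.25 pc
Star A: M = m − 5 log₁₀ d + 5 = 0.33 − 5·1.1537 + 5 = -0.438
Star B: d = 854 ly / 3.26 = 262.0 pc
Star B: M = m − 5 log₁₀ d + 5 = 5.22 − 5·2.4182 + 5 = -1.871
ΔM = M_A − M_B = -0.438 − (-1.871) = 1.433; smaller M is more luminous → Star B.
L ratio = 10^(0.4 |ΔM|) = 10^0.573 = 3.742

Star B is more luminous, by a factor of 3.74.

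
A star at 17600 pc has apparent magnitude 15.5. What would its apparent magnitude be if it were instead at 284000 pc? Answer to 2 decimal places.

m ≈ 21.54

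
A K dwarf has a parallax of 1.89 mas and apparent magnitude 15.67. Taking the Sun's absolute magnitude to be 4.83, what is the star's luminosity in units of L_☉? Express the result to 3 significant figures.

L/L_☉ ≈ 0.129

d = 1/p = 1000/1.89 mas = 529.1 pc
M = m − 5 log₁₀ d + 5 = 15.67 − 5·2.7235 + 5 = 7.052
M − M_☉ = 7.052 − 4.83 = 2.222
L/L_☉ = 10^(−0.4 × 2.222) = 0.1291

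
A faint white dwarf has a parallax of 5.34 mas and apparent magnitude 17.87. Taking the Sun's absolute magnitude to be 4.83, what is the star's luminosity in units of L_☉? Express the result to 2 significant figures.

d = 1/p = 1000/5.34 mas = 187.3 pc
M = m − 5 log₁₀ d + 5 = 17.87 − 5·2.2725 + 5 = 11.508
M − M_☉ = 11.508 − 4.83 = 6.678
L/L_☉ = 10^(−0.4 × 6.678) = 2.133×10^-3

L/L_☉ ≈ 2.1×10^-3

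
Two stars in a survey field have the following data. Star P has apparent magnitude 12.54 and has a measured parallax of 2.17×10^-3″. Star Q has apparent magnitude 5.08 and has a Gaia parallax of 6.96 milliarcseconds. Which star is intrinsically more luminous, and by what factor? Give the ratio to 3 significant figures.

Star P: d = 1/p = 1/2.17×10^-3″ = 460.8 pc
Star P: M = m − 5 log₁₀ d + 5 = 12.54 − 5·2.6635 + 5 = 4.222
Star Q: p = 6.96 mas = 6.96×10^-3″ → d = 1/p = 143.7 pc
Star Q: M = m − 5 log₁₀ d + 5 = 5.08 − 5·2.1574 + 5 = -0.707
ΔM = M_P − M_Q = 4.222 − (-0.707) = 4.929; smaller M is more luminous → Star Q.
L ratio = 10^(0.4 |ΔM|) = 10^1.972 = 93.69

Star Q is more luminous, by a factor of 93.7.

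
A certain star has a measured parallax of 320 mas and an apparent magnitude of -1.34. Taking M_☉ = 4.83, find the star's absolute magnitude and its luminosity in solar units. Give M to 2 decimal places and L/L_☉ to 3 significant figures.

M ≈ 1.19; L/L_☉ ≈ 28.7

d = 1/p = 1000/320 mas = 3.125 pc
M = m − 5 log₁₀ d + 5 = -1.34 − 5·0.4949 + 5 = 1.186
M − M_☉ = 1.186 − 4.83 = -3.644
L/L_☉ = 10^(−0.4 × -3.644) = 28.69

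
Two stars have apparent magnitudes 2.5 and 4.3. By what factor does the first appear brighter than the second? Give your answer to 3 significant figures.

5.25

Magnitude difference = -1.8
Flux ratio = 10^(−0.4 Δm) = 10^(−0.4 × -1.8) = 10^0.720 = 5.248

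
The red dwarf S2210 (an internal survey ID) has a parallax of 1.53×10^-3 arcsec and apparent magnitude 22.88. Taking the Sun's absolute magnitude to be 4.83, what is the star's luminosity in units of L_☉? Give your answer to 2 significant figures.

d = 1/p = 1/1.53×10^-3″ = 653.6 pc
M = m − 5 log₁₀ d + 5 = 22.88 − 5·2.8153 + 5 = 13.803
M − M_☉ = 13.803 − 4.83 = 8.973
L/L_☉ = 10^(−0.4 × 8.973) = 2.574×10^-4

L/L_☉ ≈ 2.6×10^-4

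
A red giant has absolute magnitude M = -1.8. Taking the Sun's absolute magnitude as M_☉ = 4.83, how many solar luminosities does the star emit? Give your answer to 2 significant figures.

M − M_☉ = -1.8 − 4.83 = -6.630
L/L_☉ = 10^(−0.4 (M − M_☉)) = 10^2.652 = 448.7

L/L_☉ ≈ 450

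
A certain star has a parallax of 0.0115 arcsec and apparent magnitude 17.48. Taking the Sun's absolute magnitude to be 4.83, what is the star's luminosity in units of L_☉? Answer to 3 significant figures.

d = 1/p = 1/0.0115″ = 86.96 pc
M = m − 5 log₁₀ d + 5 = 17.48 − 5·1.9393 + 5 = 12.783
M − M_☉ = 12.783 − 4.83 = 7.953
L/L_☉ = 10^(−0.4 × 7.953) = 6.586×10^-4

L/L_☉ ≈ 6.59×10^-4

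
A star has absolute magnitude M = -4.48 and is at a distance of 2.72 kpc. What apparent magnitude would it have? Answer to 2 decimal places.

m ≈ 7.69

d = 2.72 kpc = 2720 pc
m = M + 5 log₁₀ d − 5 = -4.48 + 5·3.4346 − 5 = 7.693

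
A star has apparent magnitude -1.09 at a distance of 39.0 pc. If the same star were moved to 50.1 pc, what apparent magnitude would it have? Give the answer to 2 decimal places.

Flux ∝ 1/d², so Δm = 5 log₁₀(d₂/d₁) = 5 log₁₀(50.1/39.0) = 0.544
m₂ = m₁ + Δm = -1.09 + (0.544) = -0.546

m ≈ -0.55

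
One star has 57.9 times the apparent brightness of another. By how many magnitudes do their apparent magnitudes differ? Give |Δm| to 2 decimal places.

Pogson: Δm = −2.5 log₁₀(ratio) = −2.5 log₁₀(57.9) = −2.5 × 1.7627 = -4.407

|Δm| ≈ 4.41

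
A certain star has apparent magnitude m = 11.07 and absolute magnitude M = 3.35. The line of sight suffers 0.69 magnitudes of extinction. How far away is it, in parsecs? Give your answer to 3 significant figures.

d ≈ 255 pc

m − M = 5 log₁₀(d/10 pc) + A  ⇒  11.07 − (3.35) − 0.69 = 5 log₁₀(d/10)
7.030 = 5 log₁₀(d/10)
log₁₀ d = (m − M − A)/5 + 1 = 2.4060
d = 10^2.4060 = 254.7 pc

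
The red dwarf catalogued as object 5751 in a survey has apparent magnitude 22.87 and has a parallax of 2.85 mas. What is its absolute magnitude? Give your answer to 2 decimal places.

M ≈ 15.14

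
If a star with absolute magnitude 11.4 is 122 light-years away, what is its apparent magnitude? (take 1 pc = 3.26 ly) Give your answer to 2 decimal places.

m ≈ 14.27

d = 122 ly / 3.26 = 37.42 pc
m = M + 5 log₁₀ d − 5 = 11.4 + 5·1.5731 − 5 = 14.266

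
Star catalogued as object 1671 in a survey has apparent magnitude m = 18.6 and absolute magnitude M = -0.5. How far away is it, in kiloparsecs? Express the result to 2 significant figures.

d ≈ 66 kpc

Distance modulus: m − M = 18.6 − (-0.5) = 19.100
m − M = 5 log₁₀ d − 5
log₁₀ d = (m − M)/5 + 1 = 4.8200
d = 10^4.8200 = 66070 pc
= 66.07 kpc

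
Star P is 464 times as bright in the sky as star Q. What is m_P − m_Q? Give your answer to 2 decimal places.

m_P − m_Q ≈ -6.67

Pogson: Δm = −2.5 log₁₀(ratio) = −2.5 log₁₀(464) = −2.5 × 2.6665 = -6.666
Star P is brighter, so it has the smaller magnitude: the difference is negative.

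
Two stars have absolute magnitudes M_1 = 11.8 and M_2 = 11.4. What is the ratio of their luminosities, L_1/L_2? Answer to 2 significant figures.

L_1/L_2 ≈ 0.69

ΔM = M_1 − M_2 = 0.4
L_1/L_2 = 10^(−0.4 ΔM) = 10^-0.160 = 0.6918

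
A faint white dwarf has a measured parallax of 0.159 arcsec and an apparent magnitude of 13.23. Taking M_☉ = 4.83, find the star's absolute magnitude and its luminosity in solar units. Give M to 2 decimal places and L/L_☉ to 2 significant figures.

d = 1/p = 1/0.159″ = 6.289 pc
M = m − 5 log₁₀ d + 5 = 13.23 − 5·0.7986 + 5 = 14.237
M − M_☉ = 14.237 − 4.83 = 9.407
L/L_☉ = 10^(−0.4 × 9.407) = 1.727×10^-4

M ≈ 14.24; L/L_☉ ≈ 1.7×10^-4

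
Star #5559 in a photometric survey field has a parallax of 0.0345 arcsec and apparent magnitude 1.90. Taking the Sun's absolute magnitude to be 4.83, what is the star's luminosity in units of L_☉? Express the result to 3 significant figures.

L/L_☉ ≈ 125

d = 1/p = 1/0.0345″ = 28.99 pc
M = m − 5 log₁₀ d + 5 = 1.90 − 5·1.4622 + 5 = -0.411
M − M_☉ = -0.411 − 4.83 = -5.241
L/L_☉ = 10^(−0.4 × -5.241) = 124.8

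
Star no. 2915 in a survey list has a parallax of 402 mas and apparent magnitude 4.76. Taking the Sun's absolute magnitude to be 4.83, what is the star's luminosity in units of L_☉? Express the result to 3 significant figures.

L/L_☉ ≈ 0.0660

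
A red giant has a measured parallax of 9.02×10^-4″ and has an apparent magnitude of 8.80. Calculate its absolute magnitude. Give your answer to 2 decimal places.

M ≈ -1.42

d = 1/p = 1/9.02×10^-4″ = 1109 pc
5 log₁₀(d/10 pc) = 5 log₁₀(1109) − 5 = 10.224
M = m − 5 log₁₀(d/10) = 8.80 − 10.224 = -1.424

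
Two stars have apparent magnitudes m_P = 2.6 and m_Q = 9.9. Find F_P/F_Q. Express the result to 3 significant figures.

F_P/F_Q ≈ 832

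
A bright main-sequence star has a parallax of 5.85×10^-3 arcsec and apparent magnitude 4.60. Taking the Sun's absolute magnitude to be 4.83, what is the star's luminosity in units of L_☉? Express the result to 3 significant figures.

L/L_☉ ≈ 361

d = 1/p = 1/5.85×10^-3″ = 170.9 pc
M = m − 5 log₁₀ d + 5 = 4.60 − 5·2.2328 + 5 = -1.564
M − M_☉ = -1.564 − 4.83 = -6.394
L/L_☉ = 10^(−0.4 × -6.394) = 361.2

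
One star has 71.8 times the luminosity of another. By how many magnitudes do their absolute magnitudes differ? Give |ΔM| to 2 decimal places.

Pogson: ΔM = −2.5 log₁₀(ratio) = −2.5 log₁₀(71.8) = −2.5 × 1.8561 = -4.640

|ΔM| ≈ 4.64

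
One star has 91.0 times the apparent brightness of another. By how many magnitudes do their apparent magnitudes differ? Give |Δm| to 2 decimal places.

|Δm| ≈ 4.90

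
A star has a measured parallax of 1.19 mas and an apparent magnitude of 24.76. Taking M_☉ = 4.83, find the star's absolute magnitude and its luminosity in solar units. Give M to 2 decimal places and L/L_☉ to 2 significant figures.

M ≈ 15.14; L/L_☉ ≈ 7.5×10^-5

d = 1/p = 1000/1.19 mas = 840.3 pc
M = m − 5 log₁₀ d + 5 = 24.76 − 5·2.9245 + 5 = 15.138
M − M_☉ = 15.138 − 4.83 = 10.308
L/L_☉ = 10^(−0.4 × 10.308) = 7.532×10^-5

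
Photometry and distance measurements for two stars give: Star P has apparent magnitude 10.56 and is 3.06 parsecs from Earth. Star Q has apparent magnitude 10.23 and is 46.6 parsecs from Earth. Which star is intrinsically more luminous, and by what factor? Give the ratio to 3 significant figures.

Star P: M = m − 5 log₁₀ d + 5 = 10.56 − 5·0.4857 + 5 = 13.131
Star Q: M = m − 5 log₁₀ d + 5 = 10.23 − 5·1.6684 + 5 = 6.888
ΔM = M_P − M_Q = 13.131 − (6.888) = 6.243; smaller M is more luminous → Star Q.
L ratio = 10^(0.4 |ΔM|) = 10^2.497 = 314.3

Star Q is more luminous, by a factor of 314.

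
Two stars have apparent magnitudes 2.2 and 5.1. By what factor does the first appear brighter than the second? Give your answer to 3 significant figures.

Magnitude difference = -2.9
Flux ratio = 10^(−0.4 Δm) = 10^(−0.4 × -2.9) = 10^1.160 = 14.45

14.5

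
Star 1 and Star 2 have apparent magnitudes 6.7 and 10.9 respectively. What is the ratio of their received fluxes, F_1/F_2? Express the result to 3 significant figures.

F_1/F_2 ≈ 47.9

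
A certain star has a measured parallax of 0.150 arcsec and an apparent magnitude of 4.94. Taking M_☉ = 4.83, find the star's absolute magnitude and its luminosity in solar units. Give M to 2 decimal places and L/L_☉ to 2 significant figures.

d = 1/p = 1/0.150″ = 6.667 pc
M = m − 5 log₁₀ d + 5 = 4.94 − 5·0.8239 + 5 = 5.820
M − M_☉ = 5.820 − 4.83 = 0.990
L/L_☉ = 10^(−0.4 × 0.990) = 0.4016

M ≈ 5.82; L/L_☉ ≈ 0.40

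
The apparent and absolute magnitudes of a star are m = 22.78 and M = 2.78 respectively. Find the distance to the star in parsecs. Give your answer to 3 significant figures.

d ≈ 100000 pc

Distance modulus: m − M = 22.78 − (2.78) = 20.000
m − M = 5 log₁₀ d − 5
log₁₀ d = (m − M)/5 + 1 = 5.0000
d = 10^5.0000 = 100000 pc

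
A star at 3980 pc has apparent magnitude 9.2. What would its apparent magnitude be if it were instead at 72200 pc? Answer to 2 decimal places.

Flux ∝ 1/d², so Δm = 5 log₁₀(d₂/d₁) = 5 log₁₀(72200/3980) = 6.293
m₂ = m₁ + Δm = 9.2 + (6.293) = 15.493

m ≈ 15.49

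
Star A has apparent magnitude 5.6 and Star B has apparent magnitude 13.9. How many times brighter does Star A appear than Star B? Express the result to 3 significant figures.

Magnitude difference = -8.3
Flux ratio = 10^(−0.4 Δm) = 10^(−0.4 × -8.3) = 10^3.320 = 2089

2090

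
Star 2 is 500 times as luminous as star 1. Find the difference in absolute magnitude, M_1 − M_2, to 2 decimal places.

M_1 − M_2 ≈ 6.75

Pogson: ΔM = −2.5 log₁₀(ratio) = −2.5 log₁₀(500) = −2.5 × 2.6990 = -6.747
Star 2 is brighter so has the smaller magnitude: M_1 − M_2 is positive.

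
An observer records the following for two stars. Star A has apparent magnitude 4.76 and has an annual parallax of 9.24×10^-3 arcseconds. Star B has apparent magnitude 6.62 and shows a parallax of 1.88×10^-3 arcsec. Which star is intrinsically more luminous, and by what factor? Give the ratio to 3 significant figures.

Star B is more luminous, by a factor of 4.36.

Star A: d = 1/p = 1/9.24×10^-3″ = 108.2 pc
Star A: M = m − 5 log₁₀ d + 5 = 4.76 − 5·2.0343 + 5 = -0.412
Star B: d = 1/p = 1/1.88×10^-3″ = 531.9 pc
Star B: M = m − 5 log₁₀ d + 5 = 6.62 − 5·2.7258 + 5 = -2.009
ΔM = M_A − M_B = -0.412 − (-2.009) = 1.598; smaller M is more luminous → Star B.
L ratio = 10^(0.4 |ΔM|) = 10^0.639 = 4.355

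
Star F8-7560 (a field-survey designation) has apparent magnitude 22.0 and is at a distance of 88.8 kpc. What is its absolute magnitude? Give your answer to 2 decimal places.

M ≈ 2.26

d = 88.8 kpc = 88800 pc
5 log₁₀(d/10 pc) = 5 log₁₀(88800) − 5 = 19.742
M = m − 5 log₁₀(d/10) = 22.0 − 19.742 = 2.258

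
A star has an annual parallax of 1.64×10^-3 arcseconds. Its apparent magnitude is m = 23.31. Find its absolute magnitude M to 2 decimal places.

d = 1/p = 1/1.64×10^-3″ = 609.8 pc
5 log₁₀(d/10 pc) = 5 log₁₀(609.8) − 5 = 8.926
M = m − 5 log₁₀(d/10) = 23.31 − 8.926 = 14.384

M ≈ 14.38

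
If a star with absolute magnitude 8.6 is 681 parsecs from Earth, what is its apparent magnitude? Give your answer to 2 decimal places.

m ≈ 17.77

m = M + 5 log₁₀ d − 5 = 8.6 + 5·2.8331 − 5 = 17.766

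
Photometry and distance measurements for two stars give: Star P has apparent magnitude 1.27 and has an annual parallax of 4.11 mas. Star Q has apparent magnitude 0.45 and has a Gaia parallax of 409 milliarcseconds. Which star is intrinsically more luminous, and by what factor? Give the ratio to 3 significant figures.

Star P is more luminous, by a factor of 4650.

Star P: p = 4.11 mas = 4.11×10^-3″ → d = 1/p = 243.3 pc
Star P: M = m − 5 log₁₀ d + 5 = 1.27 − 5·2.3862 + 5 = -5.661
Star Q: p = 409 mas = 0.409″ → d = 1/p = 2.445 pc
Star Q: M = m − 5 log₁₀ d + 5 = 0.45 − 5·0.3883 + 5 = 3.509
ΔM = M_P − M_Q = -5.661 − (3.509) = -9.169; smaller M is more luminous → Star P.
L ratio = 10^(0.4 |ΔM|) = 10^3.668 = 4653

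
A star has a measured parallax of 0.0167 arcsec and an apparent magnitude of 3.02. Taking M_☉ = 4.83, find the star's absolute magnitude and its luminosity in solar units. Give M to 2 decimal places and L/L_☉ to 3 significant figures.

M ≈ -0.87; L/L_☉ ≈ 190

d = 1/p = 1/0.0167″ = 59.88 pc
M = m − 5 log₁₀ d + 5 = 3.02 − 5·1.7773 + 5 = -0.866
M − M_☉ = -0.866 − 4.83 = -5.696
L/L_☉ = 10^(−0.4 × -5.696) = 189.9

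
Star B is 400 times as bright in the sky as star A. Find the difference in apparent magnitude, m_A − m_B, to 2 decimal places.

m_A − m_B ≈ 6.51

Pogson: Δm = −2.5 log₁₀(ratio) = −2.5 log₁₀(400) = −2.5 × 2.6021 = -6.505
Star B is brighter so has the smaller magnitude: m_A − m_B is positive.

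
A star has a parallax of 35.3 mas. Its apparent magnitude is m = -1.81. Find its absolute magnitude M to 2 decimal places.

p = 35.3 mas = 0.0353″ → d = 1/p = 28.33 pc
5 log₁₀(d/10 pc) = 5 log₁₀(28.33) − 5 = 2.261
M = m − 5 log₁₀(d/10) = -1.81 − 2.261 = -4.071

M ≈ -4.07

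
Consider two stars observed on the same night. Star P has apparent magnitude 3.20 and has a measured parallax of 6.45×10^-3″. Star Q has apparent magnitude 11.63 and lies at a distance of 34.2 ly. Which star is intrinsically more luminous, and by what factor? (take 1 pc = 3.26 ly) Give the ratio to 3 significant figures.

Star P is more luminous, by a factor of 514000.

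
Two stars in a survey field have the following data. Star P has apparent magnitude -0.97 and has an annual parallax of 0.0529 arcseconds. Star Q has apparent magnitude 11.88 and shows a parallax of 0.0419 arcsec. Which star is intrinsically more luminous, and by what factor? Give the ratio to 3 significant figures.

Star P: d = 1/p = 1/0.0529″ = 18.90 pc
Star P: M = m − 5 log₁₀ d + 5 = -0.97 − 5·1.2765 + 5 = -2.353
Star Q: d = 1/p = 1/0.0419″ = 23.87 pc
Star Q: M = m − 5 log₁₀ d + 5 = 11.88 − 5·1.3778 + 5 = 9.991
ΔM = M_P − M_Q = -2.353 − (9.991) = -12.344; smaller M is more luminous → Star P.
L ratio = 10^(0.4 |ΔM|) = 10^4.938 = 86600

Star P is more luminous, by a factor of 86600.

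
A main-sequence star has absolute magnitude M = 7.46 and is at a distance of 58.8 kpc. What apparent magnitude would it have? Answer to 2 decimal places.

d = 58.8 kpc = 58800 pc
m = M + 5 log₁₀ d − 5 = 7.46 + 5·4.7694 − 5 = 26.307

m ≈ 26.31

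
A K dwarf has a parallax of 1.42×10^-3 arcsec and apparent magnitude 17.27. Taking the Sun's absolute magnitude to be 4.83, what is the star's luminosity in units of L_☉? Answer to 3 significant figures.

d = 1/p = 1/1.42×10^-3″ = 704.2 pc
M = m − 5 log₁₀ d + 5 = 17.27 − 5·2.8477 + 5 = 8.031
M − M_☉ = 8.031 − 4.83 = 3.201
L/L_☉ = 10^(−0.4 × 3.201) = 0.05241

L/L_☉ ≈ 0.0524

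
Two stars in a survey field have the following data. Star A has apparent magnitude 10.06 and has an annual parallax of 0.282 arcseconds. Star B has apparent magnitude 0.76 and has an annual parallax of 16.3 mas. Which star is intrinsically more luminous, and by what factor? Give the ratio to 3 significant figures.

Star B is more luminous, by a factor of 1.57×10^6.

Star A: d = 1/p = 1/0.282″ = 3.546 pc
Star A: M = m − 5 log₁₀ d + 5 = 10.06 − 5·0.5498 + 5 = 12.311
Star B: p = 16.3 mas = 0.0163″ → d = 1/p = 61.35 pc
Star B: M = m − 5 log₁₀ d + 5 = 0.76 − 5·1.7878 + 5 = -3.179
ΔM = M_A − M_B = 12.311 − (-3.179) = 15.490; smaller M is more luminous → Star B.
L ratio = 10^(0.4 |ΔM|) = 10^6.196 = 1.571×10^6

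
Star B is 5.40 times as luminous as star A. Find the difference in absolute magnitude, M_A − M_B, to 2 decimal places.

Pogson: ΔM = −2.5 log₁₀(ratio) = −2.5 log₁₀(5.40) = −2.5 × 0.7324 = -1.831
Star B is brighter so has the smaller magnitude: M_A − M_B is positive.

M_A − M_B ≈ 1.83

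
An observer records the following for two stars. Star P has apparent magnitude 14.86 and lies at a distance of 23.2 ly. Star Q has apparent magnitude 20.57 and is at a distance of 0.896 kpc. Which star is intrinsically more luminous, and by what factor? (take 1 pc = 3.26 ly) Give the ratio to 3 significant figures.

Star P: d = 23.2 ly / 3.26 = 7.117 pc
Star P: M = m − 5 log₁₀ d + 5 = 14.86 − 5·0.8523 + 5 = 15.599
Star Q: d = 0.896 kpc = 896.0 pc
Star Q: M = m − 5 log₁₀ d + 5 = 20.57 − 5·2.9523 + 5 = 10.808
ΔM = M_P − M_Q = 15.599 − (10.808) = 4.790; smaller M is more luminous → Star Q.
L ratio = 10^(0.4 |ΔM|) = 10^1.916 = 82.43

Star Q is more luminous, by a factor of 82.4.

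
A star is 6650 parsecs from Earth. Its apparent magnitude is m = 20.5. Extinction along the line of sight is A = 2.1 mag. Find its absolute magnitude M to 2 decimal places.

M ≈ 4.29

5 log₁₀(d/10 pc) = 5 log₁₀(6650) − 5 = 14.114
M = m − 5 log₁₀(d/10) − A = 20.5 − 14.114 − 2.1 = 4.286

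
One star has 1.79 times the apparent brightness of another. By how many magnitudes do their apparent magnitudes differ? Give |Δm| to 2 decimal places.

Pogson: Δm = −2.5 log₁₀(ratio) = −2.5 log₁₀(1.79) = −2.5 × 0.2529 = -0.632

|Δm| ≈ 0.63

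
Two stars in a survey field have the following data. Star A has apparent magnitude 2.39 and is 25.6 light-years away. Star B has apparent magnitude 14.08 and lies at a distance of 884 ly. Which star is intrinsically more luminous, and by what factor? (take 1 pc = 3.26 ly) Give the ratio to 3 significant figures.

Star A: d = 25.6 ly / 3.26 = 7.853 pc
Star A: M = m − 5 log₁₀ d + 5 = 2.39 − 5·0.8950 + 5 = 2.915
Star B: d = 884 ly / 3.26 = 271.2 pc
Star B: M = m − 5 log₁₀ d + 5 = 14.08 − 5·2.4332 + 5 = 6.914
ΔM = M_A − M_B = 2.915 − (6.914) = -3.999; smaller M is more luminous → Star A.
L ratio = 10^(0.4 |ΔM|) = 10^1.600 = 39.77

Star A is more luminous, by a factor of 39.8.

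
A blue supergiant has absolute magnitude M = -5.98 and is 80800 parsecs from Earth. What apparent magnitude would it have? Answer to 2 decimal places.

m ≈ 13.56

m = M + 5 log₁₀ d − 5 = -5.98 + 5·4.9074 − 5 = 13.557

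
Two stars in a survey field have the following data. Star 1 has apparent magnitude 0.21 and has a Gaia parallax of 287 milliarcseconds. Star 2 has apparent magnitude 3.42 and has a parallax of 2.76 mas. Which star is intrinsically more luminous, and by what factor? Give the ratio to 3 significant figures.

Star 1: p = 287 mas = 0.287″ → d = 1/p = 3.484 pc
Star 1: M = m − 5 log₁₀ d + 5 = 0.21 − 5·0.5421 + 5 = 2.499
Star 2: p = 2.76 mas = 2.76×10^-3″ → d = 1/p = 362.3 pc
Star 2: M = m − 5 log₁₀ d + 5 = 3.42 − 5·2.5591 + 5 = -4.375
ΔM = M_1 − M_2 = 2.499 − (-4.375) = 6.875; smaller M is more luminous → Star 2.
L ratio = 10^(0.4 |ΔM|) = 10^2.750 = 562.3

Star 2 is more luminous, by a factor of 562.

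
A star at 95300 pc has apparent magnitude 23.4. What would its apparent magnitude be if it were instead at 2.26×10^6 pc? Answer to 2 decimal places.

m ≈ 30.28

Flux ∝ 1/d², so Δm = 5 log₁₀(d₂/d₁) = 5 log₁₀(2.26×10^6/95300) = 6.875
m₂ = m₁ + Δm = 23.4 + (6.875) = 30.275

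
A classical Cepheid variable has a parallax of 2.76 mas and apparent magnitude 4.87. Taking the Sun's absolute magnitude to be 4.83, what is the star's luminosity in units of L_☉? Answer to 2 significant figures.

d = 1/p = 1000/2.76 mas = 362.3 pc
M = m − 5 log₁₀ d + 5 = 4.87 − 5·2.5591 + 5 = -2.925
M − M_☉ = -2.925 − 4.83 = -7.755
L/L_☉ = 10^(−0.4 × -7.755) = 1265

L/L_☉ ≈ 1300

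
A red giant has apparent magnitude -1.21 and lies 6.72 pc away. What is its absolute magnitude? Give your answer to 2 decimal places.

5 log₁₀(d/10 pc) = 5 log₁₀(6.720) − 5 = -0.863
M = m − 5 log₁₀(d/10) = -1.21 + 0.863 = -0.347

M ≈ -0.35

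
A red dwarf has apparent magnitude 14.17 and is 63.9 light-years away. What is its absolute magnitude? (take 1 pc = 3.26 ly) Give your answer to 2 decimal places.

d = 63.9 ly / 3.26 = 19.60 pc
5 log₁₀(d/10 pc) = 5 log₁₀(19.60) − 5 = 1.461
M = m − 5 log₁₀(d/10) = 14.17 − 1.461 = 12.709

M ≈ 12.71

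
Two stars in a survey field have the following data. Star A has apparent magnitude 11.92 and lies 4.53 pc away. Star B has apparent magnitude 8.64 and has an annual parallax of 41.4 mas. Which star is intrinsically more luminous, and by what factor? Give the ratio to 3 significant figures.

Star B is more luminous, by a factor of 583.

Star A: M = m − 5 log₁₀ d + 5 = 11.92 − 5·0.6561 + 5 = 13.640
Star B: p = 41.4 mas = 0.0414″ → d = 1/p = 24.15 pc
Star B: M = m − 5 log₁₀ d + 5 = 8.64 − 5·1.3830 + 5 = 6.725
ΔM = M_A − M_B = 13.640 − (6.725) = 6.915; smaller M is more luminous → Star B.
L ratio = 10^(0.4 |ΔM|) = 10^2.766 = 583.2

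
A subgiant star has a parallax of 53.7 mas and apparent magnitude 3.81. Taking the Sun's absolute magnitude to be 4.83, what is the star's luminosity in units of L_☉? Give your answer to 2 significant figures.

L/L_☉ ≈ 8.9

d = 1/p = 1000/53.7 mas = 18.62 pc
M = m − 5 log₁₀ d + 5 = 3.81 − 5·1.2700 + 5 = 2.460
M − M_☉ = 2.460 − 4.83 = -2.370
L/L_☉ = 10^(−0.4 × -2.370) = 8.873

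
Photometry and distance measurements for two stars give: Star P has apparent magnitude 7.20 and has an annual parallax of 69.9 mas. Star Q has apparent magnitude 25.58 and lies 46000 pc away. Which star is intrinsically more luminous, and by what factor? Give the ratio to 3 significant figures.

Star P is more luminous, by a factor of 2.18.

Star P: p = 69.9 mas = 0.0699″ → d = 1/p = 14.31 pc
Star P: M = m − 5 log₁₀ d + 5 = 7.20 − 5·1.1555 + 5 = 6.422
Star Q: M = m − 5 log₁₀ d + 5 = 25.58 − 5·4.6628 + 5 = 7.266
ΔM = M_P − M_Q = 6.422 − (7.266) = -0.844; smaller M is more luminous → Star P.
L ratio = 10^(0.4 |ΔM|) = 10^0.338 = 2.175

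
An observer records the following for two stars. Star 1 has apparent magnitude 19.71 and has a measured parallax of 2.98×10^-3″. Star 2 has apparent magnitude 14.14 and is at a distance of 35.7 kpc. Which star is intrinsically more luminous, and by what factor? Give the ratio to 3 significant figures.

Star 2 is more luminous, by a factor of 1.91×10^6.

Star 1: d = 1/p = 1/2.98×10^-3″ = 335.6 pc
Star 1: M = m − 5 log₁₀ d + 5 = 19.71 − 5·2.5258 + 5 = 12.081
Star 2: d = 35.7 kpc = 35700 pc
Star 2: M = m − 5 log₁₀ d + 5 = 14.14 − 5·4.5527 + 5 = -3.623
ΔM = M_1 − M_2 = 12.081 − (-3.623) = 15.704; smaller M is more luminous → Star 2.
L ratio = 10^(0.4 |ΔM|) = 10^6.282 = 1.913×10^6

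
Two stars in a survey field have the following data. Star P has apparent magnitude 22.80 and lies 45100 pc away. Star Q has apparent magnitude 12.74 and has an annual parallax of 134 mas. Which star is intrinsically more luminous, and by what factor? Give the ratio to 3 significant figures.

Star P is more luminous, by a factor of 3460.

Star P: M = m − 5 log₁₀ d + 5 = 22.80 − 5·4.6542 + 5 = 4.529
Star Q: p = 134 mas = 0.134″ → d = 1/p = 7.463 pc
Star Q: M = m − 5 log₁₀ d + 5 = 12.74 − 5·0.8729 + 5 = 13.376
ΔM = M_P − M_Q = 4.529 − (13.376) = -8.846; smaller M is more luminous → Star P.
L ratio = 10^(0.4 |ΔM|) = 10^3.539 = 3456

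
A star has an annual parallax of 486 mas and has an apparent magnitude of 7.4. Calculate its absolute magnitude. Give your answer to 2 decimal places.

M ≈ 10.83

p = 486 mas = 0.486″ → d = 1/p = 2.058 pc
5 log₁₀(d/10 pc) = 5 log₁₀(2.058) − 5 = -3.433
M = m − 5 log₁₀(d/10) = 7.4 + 3.433 = 10.833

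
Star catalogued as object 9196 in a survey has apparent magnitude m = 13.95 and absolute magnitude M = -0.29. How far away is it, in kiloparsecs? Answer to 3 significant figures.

d ≈ 7.05 kpc

μ = m − M = 14.240
m − M = 5 log₁₀ d − 5
log₁₀ d = (m − M)/5 + 1 = 3.8480
d = 10^3.8480 = 7047 pc
= 7.047 kpc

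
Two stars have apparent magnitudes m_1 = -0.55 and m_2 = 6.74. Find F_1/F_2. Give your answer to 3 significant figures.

Δm = -0.55 − (6.74) = -7.29
Flux ratio = 10^(−0.4 Δm) = 10^(−0.4 × -7.29) = 10^2.916 = 824.1

F_1/F_2 ≈ 824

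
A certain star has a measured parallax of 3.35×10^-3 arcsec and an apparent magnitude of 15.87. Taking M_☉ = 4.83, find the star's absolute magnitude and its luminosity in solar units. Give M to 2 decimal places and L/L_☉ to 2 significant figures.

d = 1/p = 1/3.35×10^-3″ = 298.5 pc
M = m − 5 log₁₀ d + 5 = 15.87 − 5·2.4750 + 5 = 8.495
M − M_☉ = 8.495 − 4.83 = 3.665
L/L_☉ = 10^(−0.4 × 3.665) = 0.03419

M ≈ 8.50; L/L_☉ ≈ 0.034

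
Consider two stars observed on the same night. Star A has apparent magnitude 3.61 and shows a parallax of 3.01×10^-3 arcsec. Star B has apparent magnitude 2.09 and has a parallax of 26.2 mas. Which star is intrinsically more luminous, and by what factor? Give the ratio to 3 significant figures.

Star A is more luminous, by a factor of 18.7.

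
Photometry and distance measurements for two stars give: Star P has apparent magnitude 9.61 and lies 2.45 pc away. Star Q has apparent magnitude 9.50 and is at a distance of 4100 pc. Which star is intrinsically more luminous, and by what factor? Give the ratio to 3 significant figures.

Star Q is more luminous, by a factor of 3.10×10^6.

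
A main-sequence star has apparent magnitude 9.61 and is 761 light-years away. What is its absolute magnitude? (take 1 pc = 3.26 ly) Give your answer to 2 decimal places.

d = 761 ly / 3.26 = 233.4 pc
5 log₁₀(d/10 pc) = 5 log₁₀(233.4) − 5 = 6.841
M = m − 5 log₁₀(d/10) = 9.61 − 6.841 = 2.769

M ≈ 2.77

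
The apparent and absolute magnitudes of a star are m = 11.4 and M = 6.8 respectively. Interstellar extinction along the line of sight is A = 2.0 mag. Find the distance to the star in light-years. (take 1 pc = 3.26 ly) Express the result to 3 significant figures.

d ≈ 108 ly

m − M = 5 log₁₀(d/10 pc) + A  ⇒  11.4 − (6.8) − 2.0 = 5 log₁₀(d/10)
2.600 = 5 log₁₀(d/10)
log₁₀ d = (m − M − A)/5 + 1 = 1.5200
d = 10^1.5200 = 33.11 pc
= 107.9 ly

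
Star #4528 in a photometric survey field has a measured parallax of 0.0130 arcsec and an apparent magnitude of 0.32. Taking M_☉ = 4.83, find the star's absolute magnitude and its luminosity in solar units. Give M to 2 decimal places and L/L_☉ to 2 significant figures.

d = 1/p = 1/0.0130″ = 76.92 pc
M = m − 5 log₁₀ d + 5 = 0.32 − 5·1.8861 + 5 = -4.110
M − M_☉ = -4.110 − 4.83 = -8.940
L/L_☉ = 10^(−0.4 × -8.940) = 3768

M ≈ -4.11; L/L_☉ ≈ 3800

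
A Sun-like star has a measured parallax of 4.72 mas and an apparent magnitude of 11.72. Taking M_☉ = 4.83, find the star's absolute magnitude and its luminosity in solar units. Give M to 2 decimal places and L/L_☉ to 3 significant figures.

d = 1/p = 1000/4.72 mas = 211.9 pc
M = m − 5 log₁₀ d + 5 = 11.72 − 5·2.3261 + 5 = 5.090
M − M_☉ = 5.090 − 4.83 = 0.260
L/L_☉ = 10^(−0.4 × 0.260) = 0.7873

M ≈ 5.09; L/L_☉ ≈ 0.787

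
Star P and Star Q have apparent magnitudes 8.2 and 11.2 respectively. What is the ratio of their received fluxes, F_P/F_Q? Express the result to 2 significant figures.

Magnitude difference = -3.0
Flux ratio = 10^(−0.4 Δm) = 10^(−0.4 × -3.0) = 10^1.200 = 15.85

F_P/F_Q ≈ 16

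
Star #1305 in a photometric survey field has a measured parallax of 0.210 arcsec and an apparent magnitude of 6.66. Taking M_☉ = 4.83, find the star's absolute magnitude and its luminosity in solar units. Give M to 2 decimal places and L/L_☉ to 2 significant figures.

M ≈ 8.27; L/L_☉ ≈ 0.042

d = 1/p = 1/0.210″ = 4.762 pc
M = m − 5 log₁₀ d + 5 = 6.66 − 5·0.6778 + 5 = 8.271
M − M_☉ = 8.271 − 4.83 = 3.441
L/L_☉ = 10^(−0.4 × 3.441) = 0.04203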